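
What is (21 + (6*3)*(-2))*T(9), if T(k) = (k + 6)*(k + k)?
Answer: -4050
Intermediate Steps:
T(k) = 2*k*(6 + k) (T(k) = (6 + k)*(2*k) = 2*k*(6 + k))
(21 + (6*3)*(-2))*T(9) = (21 + (6*3)*(-2))*(2*9*(6 + 9)) = (21 + 18*(-2))*(2*9*15) = (21 - 36)*270 = -15*270 = -4050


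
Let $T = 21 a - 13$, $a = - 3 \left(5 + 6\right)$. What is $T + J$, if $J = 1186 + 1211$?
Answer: $1691$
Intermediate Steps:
$a = -33$ ($a = \left(-3\right) 11 = -33$)
$T = -706$ ($T = 21 \left(-33\right) - 13 = -693 - 13 = -706$)
$J = 2397$
$T + J = -706 + 2397 = 1691$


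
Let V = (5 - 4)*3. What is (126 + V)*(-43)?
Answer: -5547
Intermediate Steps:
V = 3 (V = 1*3 = 3)
(126 + V)*(-43) = (126 + 3)*(-43) = 129*(-43) = -5547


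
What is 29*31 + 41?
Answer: 940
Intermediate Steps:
29*31 + 41 = 899 + 41 = 940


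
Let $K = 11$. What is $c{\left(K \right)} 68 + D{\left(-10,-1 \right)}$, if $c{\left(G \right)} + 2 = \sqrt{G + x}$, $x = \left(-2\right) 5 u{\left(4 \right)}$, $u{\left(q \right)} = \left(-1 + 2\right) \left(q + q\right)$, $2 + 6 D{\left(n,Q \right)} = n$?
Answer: $-138 + 68 i \sqrt{69} \approx -138.0 + 564.85 i$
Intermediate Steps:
$D{\left(n,Q \right)} = - \frac{1}{3} + \frac{n}{6}$
$u{\left(q \right)} = 2 q$ ($u{\left(q \right)} = 1 \cdot 2 q = 2 q$)
$x = -80$ ($x = \left(-2\right) 5 \cdot 2 \cdot 4 = \left(-10\right) 8 = -80$)
$c{\left(G \right)} = -2 + \sqrt{-80 + G}$ ($c{\left(G \right)} = -2 + \sqrt{G - 80} = -2 + \sqrt{-80 + G}$)
$c{\left(K \right)} 68 + D{\left(-10,-1 \right)} = \left(-2 + \sqrt{-80 + 11}\right) 68 + \left(- \frac{1}{3} + \frac{1}{6} \left(-10\right)\right) = \left(-2 + \sqrt{-69}\right) 68 - 2 = \left(-2 + i \sqrt{69}\right) 68 - 2 = \left(-136 + 68 i \sqrt{69}\right) - 2 = -138 + 68 i \sqrt{69}$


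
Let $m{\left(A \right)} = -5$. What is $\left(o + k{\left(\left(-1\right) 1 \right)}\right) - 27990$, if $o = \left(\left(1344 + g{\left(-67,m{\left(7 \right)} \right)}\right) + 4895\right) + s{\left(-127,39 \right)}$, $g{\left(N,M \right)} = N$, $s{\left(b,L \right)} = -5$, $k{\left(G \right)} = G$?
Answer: $-21824$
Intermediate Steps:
$o = 6167$ ($o = \left(\left(1344 - 67\right) + 4895\right) - 5 = \left(1277 + 4895\right) - 5 = 6172 - 5 = 6167$)
$\left(o + k{\left(\left(-1\right) 1 \right)}\right) - 27990 = \left(6167 - 1\right) - 27990 = 6166 - 27990 = -21824$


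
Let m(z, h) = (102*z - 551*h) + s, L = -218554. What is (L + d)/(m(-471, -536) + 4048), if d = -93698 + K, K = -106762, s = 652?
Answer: -209507/125997 ≈ -1.6628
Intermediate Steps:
m(z, h) = 652 - 551*h + 102*z (m(z, h) = (102*z - 551*h) + 652 = (-551*h + 102*z) + 652 = 652 - 551*h + 102*z)
d = -200460 (d = -93698 - 106762 = -200460)
(L + d)/(m(-471, -536) + 4048) = (-218554 - 200460)/((652 - 551*(-536) + 102*(-471)) + 4048) = -419014/((652 + 295336 - 48042) + 4048) = -419014/(247946 + 4048) = -419014/251994 = -419014*1/251994 = -209507/125997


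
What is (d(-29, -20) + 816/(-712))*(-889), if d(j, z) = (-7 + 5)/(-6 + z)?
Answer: 1099693/1157 ≈ 950.47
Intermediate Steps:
d(j, z) = -2/(-6 + z)
(d(-29, -20) + 816/(-712))*(-889) = (-2/(-6 - 20) + 816/(-712))*(-889) = (-2/(-26) + 816*(-1/712))*(-889) = (-2*(-1/26) - 102/89)*(-889) = (1/13 - 102/89)*(-889) = -1237/1157*(-889) = 1099693/1157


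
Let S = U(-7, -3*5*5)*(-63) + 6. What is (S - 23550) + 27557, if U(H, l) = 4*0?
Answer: 4013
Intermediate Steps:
U(H, l) = 0
S = 6 (S = 0*(-63) + 6 = 0 + 6 = 6)
(S - 23550) + 27557 = (6 - 23550) + 27557 = -23544 + 27557 = 4013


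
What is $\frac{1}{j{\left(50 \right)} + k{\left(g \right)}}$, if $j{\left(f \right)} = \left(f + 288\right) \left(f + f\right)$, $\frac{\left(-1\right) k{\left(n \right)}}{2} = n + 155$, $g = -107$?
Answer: $\frac{1}{33704} \approx 2.967 \cdot 10^{-5}$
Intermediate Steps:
$k{\left(n \right)} = -310 - 2 n$ ($k{\left(n \right)} = - 2 \left(n + 155\right) = - 2 \left(155 + n\right) = -310 - 2 n$)
$j{\left(f \right)} = 2 f \left(288 + f\right)$ ($j{\left(f \right)} = \left(288 + f\right) 2 f = 2 f \left(288 + f\right)$)
$\frac{1}{j{\left(50 \right)} + k{\left(g \right)}} = \frac{1}{2 \cdot 50 \left(288 + 50\right) - 96} = \frac{1}{2 \cdot 50 \cdot 338 + \left(-310 + 214\right)} = \frac{1}{33800 - 96} = \frac{1}{33704}$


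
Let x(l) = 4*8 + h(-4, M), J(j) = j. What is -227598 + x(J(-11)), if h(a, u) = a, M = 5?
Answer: -227570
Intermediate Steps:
x(l) = 28 (x(l) = 4*8 - 4 = 32 - 4 = 28)
-227598 + x(J(-11)) = -227598 + 28 = -227570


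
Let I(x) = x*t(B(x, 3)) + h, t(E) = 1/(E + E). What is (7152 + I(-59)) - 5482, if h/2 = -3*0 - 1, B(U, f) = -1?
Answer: 3395/2 ≈ 1697.5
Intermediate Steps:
h = -2 (h = 2*(-3*0 - 1) = 2*(0 - 1) = 2*(-1) = -2)
t(E) = 1/(2*E)
I(x) = -2 - x/2 (I(x) = x*((½)/(-1)) - 2 = x*((½)*(-1)) - 2 = x*(-½) - 2 = -x/2 - 2 = -2 - x/2)
(7152 + I(-59)) - 5482 = (7152 + (-2 - ½*(-59))) - 5482 = (7152 + (-2 + 59/2)) - 5482 = (7152 + 55/2) - 5482 = 14359/2 - 5482 = 3395/2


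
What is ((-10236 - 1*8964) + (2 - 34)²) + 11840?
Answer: -6336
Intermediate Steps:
((-10236 - 1*8964) + (2 - 34)²) + 11840 = ((-10236 - 8964) + (-32)²) + 11840 = (-19200 + 1024) + 11840 = -18176 + 11840 = -6336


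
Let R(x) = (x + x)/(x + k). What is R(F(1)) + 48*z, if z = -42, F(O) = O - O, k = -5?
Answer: -2016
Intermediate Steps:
F(O) = 0
R(x) = 2*x/(-5 + x) (R(x) = (x + x)/(x - 5) = (2*x)/(-5 + x) = 2*x/(-5 + x))
R(F(1)) + 48*z = 2*0/(-5 + 0) + 48*(-42) = 2*0/(-5) - 2016 = 2*0*(-1/5) - 2016 = 0 - 2016 = -2016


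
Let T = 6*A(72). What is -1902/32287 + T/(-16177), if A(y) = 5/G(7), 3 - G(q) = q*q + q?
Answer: -1629770052/27682260347 ≈ -0.058874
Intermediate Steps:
G(q) = 3 - q - q² (G(q) = 3 - (q*q + q) = 3 - (q² + q) = 3 - (q + q²) = 3 + (-q - q²) = 3 - q - q²)
A(y) = -5/53 (A(y) = 5/(3 - 1*7 - 1*7²) = 5/(3 - 7 - 1*49) = 5/(3 - 7 - 49) = 5/(-53) = 5*(-1/53) = -5/53)
T = -30/53 (T = 6*(-5/53) = -30/53 ≈ -0.56604)
-1902/32287 + T/(-16177) = -1902/32287 - 30/53/(-16177) = -1902*1/32287 - 30/53*(-1/16177) = -1902/32287 + 30/857381 = -1629770052/27682260347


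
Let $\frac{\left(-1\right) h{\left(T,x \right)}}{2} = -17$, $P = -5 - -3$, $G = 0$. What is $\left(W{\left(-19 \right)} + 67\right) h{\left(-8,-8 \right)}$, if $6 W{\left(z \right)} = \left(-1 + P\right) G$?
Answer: $2278$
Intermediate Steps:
$P = -2$ ($P = -5 + 3 = -2$)
$h{\left(T,x \right)} = 34$ ($h{\left(T,x \right)} = \left(-2\right) \left(-17\right) = 34$)
$W{\left(z \right)} = 0$ ($W{\left(z \right)} = \frac{\left(-1 - 2\right) 0}{6} = \frac{\left(-3\right) 0}{6} = \frac{1}{6} \cdot 0 = 0$)
$\left(W{\left(-19 \right)} + 67\right) h{\left(-8,-8 \right)} = \left(0 + 67\right) 34 = 67 \cdot 34 = 2278$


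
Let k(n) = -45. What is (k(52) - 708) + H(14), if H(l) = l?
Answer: -739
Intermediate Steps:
(k(52) - 708) + H(14) = (-45 - 708) + 14 = -753 + 14 = -739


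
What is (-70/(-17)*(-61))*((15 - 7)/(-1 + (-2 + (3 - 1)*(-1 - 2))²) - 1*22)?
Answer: 840580/153 ≈ 5494.0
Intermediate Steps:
(-70/(-17)*(-61))*((15 - 7)/(-1 + (-2 + (3 - 1)*(-1 - 2))²) - 1*22) = (-70*(-1/17)*(-61))*(8/(-1 + (-2 + 2*(-3))²) - 22) = ((70/17)*(-61))*(8/(-1 + (-2 - 6)²) - 22) = -4270*(8/(-1 + (-8)²) - 22)/17 = -4270*(8/(-1 + 64) - 22)/17 = -4270*(8/63 - 22)/17 = -4270/17*(-1378/63) = 840580/153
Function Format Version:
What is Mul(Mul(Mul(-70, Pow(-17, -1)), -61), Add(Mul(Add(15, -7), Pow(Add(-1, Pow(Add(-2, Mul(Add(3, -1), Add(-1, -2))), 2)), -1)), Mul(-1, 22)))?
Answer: Rational(840580, 153) ≈ 5494.0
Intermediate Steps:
Mul(Mul(Mul(-70, Pow(-17, -1)), -61), Add(Mul(Add(15, -7), Pow(Add(-1, Pow(Add(-2, Mul(Add(3, -1), Add(-1, -2))), 2)), -1)), Mul(-1, 22))) = Mul(Mul(Mul(-70, Rational(-1, 17)), -61), Add(Mul(8, Pow(Add(-1, Pow(Add(-2, Mul(2, -3)), 2)), -1)), -22)) = Mul(Mul(Rational(70, 17), -61), Add(Mul(8, Pow(Add(-1, Pow(Add(-2, -6), 2)), -1)), -22)) = Mul(Rational(-4270, 17), Add(Mul(8, Pow(Add(-1, Pow(-8, 2)), -1)), -22)) = Mul(Rational(-4270, 17), Add(Mul(8, Pow(Add(-1, 64), -1)), -22)) = Mul(Rational(-4270, 17), Add(Mul(8, Pow(63, -1)), -22)) = Mul(Rational(-4270, 17), Add(Mul(8, Rational(1, 63)), -22)) = Mul(Rational(-4270, 17), Add(Rational(8, 63), -22)) = Mul(Rational(-4270, 17), Rational(-1378, 63)) = Rational(840580, 153)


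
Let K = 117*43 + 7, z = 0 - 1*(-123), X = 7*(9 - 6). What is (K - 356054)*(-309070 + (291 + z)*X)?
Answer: 105436782016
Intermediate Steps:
X = 21 (X = 7*3 = 21)
z = 123 (z = 0 + 123 = 123)
K = 5038 (K = 5031 + 7 = 5038)
(K - 356054)*(-309070 + (291 + z)*X) = (5038 - 356054)*(-309070 + (291 + 123)*21) = -351016*(-309070 + 414*21) = -351016*(-309070 + 8694) = -351016*(-300376) = 105436782016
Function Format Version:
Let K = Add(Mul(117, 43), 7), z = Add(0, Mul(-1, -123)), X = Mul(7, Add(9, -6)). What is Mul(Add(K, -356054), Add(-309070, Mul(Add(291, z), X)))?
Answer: 105436782016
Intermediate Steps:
X = 21 (X = Mul(7, 3) = 21)
z = 123 (z = Add(0, 123) = 123)
K = 5038 (K = Add(5031, 7) = 5038)
Mul(Add(K, -356054), Add(-309070, Mul(Add(291, z), X))) = Mul(Add(5038, -356054), Add(-309070, Mul(Add(291, 123), 21))) = Mul(-351016, Add(-309070, Mul(414, 21))) = Mul(-351016, Add(-309070, 8694)) = Mul(-351016, -300376) = 105436782016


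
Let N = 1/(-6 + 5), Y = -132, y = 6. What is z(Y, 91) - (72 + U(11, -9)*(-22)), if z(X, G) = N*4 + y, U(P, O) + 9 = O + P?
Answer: -224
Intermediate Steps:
U(P, O) = -9 + O + P (U(P, O) = -9 + (O + P) = -9 + O + P)
N = -1 (N = 1/(-1) = -1)
z(X, G) = 2 (z(X, G) = -1*4 + 6 = -4 + 6 = 2)
z(Y, 91) - (72 + U(11, -9)*(-22)) = 2 - (72 + (-9 - 9 + 11)*(-22)) = 2 - (72 - 7*(-22)) = 2 - (72 + 154) = 2 - 1*226 = 2 - 226 = -224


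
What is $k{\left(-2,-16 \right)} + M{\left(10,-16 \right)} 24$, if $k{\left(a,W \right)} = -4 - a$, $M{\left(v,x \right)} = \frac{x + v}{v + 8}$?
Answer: $-10$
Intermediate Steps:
$M{\left(v,x \right)} = \frac{v + x}{8 + v}$
$k{\left(-2,-16 \right)} + M{\left(10,-16 \right)} 24 = \left(-4 - -2\right) + \frac{10 - 16}{8 + 10} \cdot 24 = \left(-4 + 2\right) + \frac{1}{18} \left(-6\right) 24 = -2 + \frac{1}{18} \left(-6\right) 24 = -2 - 8 = -10$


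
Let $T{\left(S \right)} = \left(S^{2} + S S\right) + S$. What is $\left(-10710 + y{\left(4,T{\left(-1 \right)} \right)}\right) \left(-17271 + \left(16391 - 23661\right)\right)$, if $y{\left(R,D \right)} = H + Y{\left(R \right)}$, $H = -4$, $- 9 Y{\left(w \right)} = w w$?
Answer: $\frac{2366783122}{9} \approx 2.6298 \cdot 10^{8}$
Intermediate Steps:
$Y{\left(w \right)} = - \frac{w^{2}}{9}$ ($Y{\left(w \right)} = - \frac{w w}{9} = - \frac{w^{2}}{9}$)
$T{\left(S \right)} = S + 2 S^{2}$ ($T{\left(S \right)} = \left(S^{2} + S^{2}\right) + S = 2 S^{2} + S = S + 2 S^{2}$)
$y{\left(R,D \right)} = -4 - \frac{R^{2}}{9}$
$\left(-10710 + y{\left(4,T{\left(-1 \right)} \right)}\right) \left(-17271 + \left(16391 - 23661\right)\right) = \left(-10710 - \left(4 + \frac{4^{2}}{9}\right)\right) \left(-17271 + \left(16391 - 23661\right)\right) = \left(-10710 - \frac{52}{9}\right) \left(-17271 + \left(16391 - 23661\right)\right) = \left(-10710 - \frac{52}{9}\right) \left(-17271 - 7270\right) = \left(-10710 - \frac{52}{9}\right) \left(-24541\right) = \left(- \frac{96442}{9}\right) \left(-24541\right) = \frac{2366783122}{9}$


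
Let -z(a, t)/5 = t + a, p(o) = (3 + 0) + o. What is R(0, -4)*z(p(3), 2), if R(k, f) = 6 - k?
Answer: -240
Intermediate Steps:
p(o) = 3 + o
z(a, t) = -5*a - 5*t (z(a, t) = -5*(t + a) = -5*(a + t) = -5*a - 5*t)
R(0, -4)*z(p(3), 2) = (6 - 1*0)*(-5*(3 + 3) - 5*2) = (6 + 0)*(-5*6 - 10) = 6*(-30 - 10) = 6*(-40) = -240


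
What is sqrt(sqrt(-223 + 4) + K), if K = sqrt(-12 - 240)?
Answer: sqrt(I)*sqrt(sqrt(219) + 6*sqrt(7)) ≈ 3.9162 + 3.9162*I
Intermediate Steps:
K = 6*I*sqrt(7) (K = sqrt(-252) = 6*I*sqrt(7) ≈ 15.875*I)
sqrt(sqrt(-223 + 4) + K) = sqrt(sqrt(-223 + 4) + 6*I*sqrt(7)) = sqrt(sqrt(-219) + 6*I*sqrt(7)) = sqrt(I*sqrt(219) + 6*I*sqrt(7))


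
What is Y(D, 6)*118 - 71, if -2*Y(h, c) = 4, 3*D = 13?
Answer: -307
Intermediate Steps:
D = 13/3 (D = (⅓)*13 = 13/3 ≈ 4.3333)
Y(h, c) = -2 (Y(h, c) = -½*4 = -2)
Y(D, 6)*118 - 71 = -2*118 - 71 = -236 - 71 = -307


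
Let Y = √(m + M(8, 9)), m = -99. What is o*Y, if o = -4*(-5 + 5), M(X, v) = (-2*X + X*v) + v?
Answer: 0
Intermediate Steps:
M(X, v) = v - 2*X + X*v
Y = I*√34 (Y = √(-99 + (9 - 2*8 + 8*9)) = √(-99 + (9 - 16 + 72)) = √(-99 + 65) = √(-34) = I*√34 ≈ 5.8309*I)
o = 0 (o = -4*0 = 0)
o*Y = 0*(I*√34) = 0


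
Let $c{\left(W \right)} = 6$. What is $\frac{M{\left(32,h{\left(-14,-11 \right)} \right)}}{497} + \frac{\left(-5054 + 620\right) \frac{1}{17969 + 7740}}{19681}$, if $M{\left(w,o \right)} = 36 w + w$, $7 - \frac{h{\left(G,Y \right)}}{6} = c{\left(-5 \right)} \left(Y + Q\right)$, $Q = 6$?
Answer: $\frac{599076729838}{251471478013} \approx 2.3823$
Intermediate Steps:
$h{\left(G,Y \right)} = -174 - 36 Y$ ($h{\left(G,Y \right)} = 42 - 6 \cdot 6 \left(Y + 6\right) = 42 - 6 \cdot 6 \left(6 + Y\right) = 42 - 6 \left(36 + 6 Y\right) = 42 - \left(216 + 36 Y\right) = -174 - 36 Y$)
$M{\left(w,o \right)} = 37 w$
$\frac{M{\left(32,h{\left(-14,-11 \right)} \right)}}{497} + \frac{\left(-5054 + 620\right) \frac{1}{17969 + 7740}}{19681} = \frac{37 \cdot 32}{497} + \frac{\left(-5054 + 620\right) \frac{1}{17969 + 7740}}{19681} = 1184 \cdot \frac{1}{497} + - \frac{4434}{25709} \cdot \frac{1}{19681} = \frac{1184}{497} + \left(-4434\right) \frac{1}{25709} \cdot \frac{1}{19681} = \frac{1184}{497} - \frac{4434}{505978829} = \frac{599076729838}{251471478013}$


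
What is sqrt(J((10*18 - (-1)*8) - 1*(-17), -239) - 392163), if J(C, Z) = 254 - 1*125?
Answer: I*sqrt(392034) ≈ 626.13*I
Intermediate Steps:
J(C, Z) = 129 (J(C, Z) = 254 - 125 = 129)
sqrt(J((10*18 - (-1)*8) - 1*(-17), -239) - 392163) = sqrt(129 - 392163) = sqrt(-392034) = I*sqrt(392034)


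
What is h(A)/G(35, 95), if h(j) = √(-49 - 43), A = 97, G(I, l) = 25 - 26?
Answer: -2*I*√23 ≈ -9.5917*I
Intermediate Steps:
G(I, l) = -1
h(j) = 2*I*√23 (h(j) = √(-92) = 2*I*√23)
h(A)/G(35, 95) = (2*I*√23)/(-1) = (2*I*√23)*(-1) = -2*I*√23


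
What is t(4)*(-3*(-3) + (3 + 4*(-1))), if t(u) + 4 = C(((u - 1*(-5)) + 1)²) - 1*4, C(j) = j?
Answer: 736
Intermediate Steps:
t(u) = -8 + (6 + u)² (t(u) = -4 + (((u - 1*(-5)) + 1)² - 1*4) = -4 + (((u + 5) + 1)² - 4) = -4 + (((5 + u) + 1)² - 4) = -4 + ((6 + u)² - 4) = -4 + (-4 + (6 + u)²) = -8 + (6 + u)²)
t(4)*(-3*(-3) + (3 + 4*(-1))) = (-8 + (6 + 4)²)*(-3*(-3) + (3 + 4*(-1))) = (-8 + 10²)*(9 + (3 - 4)) = (-8 + 100)*(9 - 1) = 92*8 = 736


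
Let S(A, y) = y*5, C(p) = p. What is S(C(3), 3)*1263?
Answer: 18945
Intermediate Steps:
S(A, y) = 5*y
S(C(3), 3)*1263 = (5*3)*1263 = 15*1263 = 18945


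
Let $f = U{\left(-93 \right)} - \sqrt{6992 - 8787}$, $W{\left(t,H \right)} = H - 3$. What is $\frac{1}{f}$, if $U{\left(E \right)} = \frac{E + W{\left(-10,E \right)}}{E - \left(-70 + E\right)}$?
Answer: $- \frac{270}{180229} + \frac{100 i \sqrt{1795}}{180229} \approx -0.0014981 + 0.023508 i$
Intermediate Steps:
$W{\left(t,H \right)} = -3 + H$
$U{\left(E \right)} = - \frac{3}{70} + \frac{E}{35}$ ($U{\left(E \right)} = \frac{E + \left(-3 + E\right)}{E - \left(-70 + E\right)} = \frac{-3 + 2 E}{70} = \left(-3 + 2 E\right) \frac{1}{70} = - \frac{3}{70} + \frac{E}{35}$)
$f = - \frac{27}{10} - i \sqrt{1795}$ ($f = \left(- \frac{3}{70} + \frac{1}{35} \left(-93\right)\right) - \sqrt{6992 - 8787} = \left(- \frac{3}{70} - \frac{93}{35}\right) - \sqrt{-1795} = - \frac{27}{10} - i \sqrt{1795} \approx -2.7 - 42.367 i$)
$\frac{1}{f} = \frac{1}{- \frac{27}{10} - i \sqrt{1795}}$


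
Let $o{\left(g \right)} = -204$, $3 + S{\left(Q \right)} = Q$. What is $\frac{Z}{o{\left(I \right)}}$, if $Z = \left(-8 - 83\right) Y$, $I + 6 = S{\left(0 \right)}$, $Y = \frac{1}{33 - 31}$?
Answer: $\frac{91}{408} \approx 0.22304$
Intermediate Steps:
$Y = \frac{1}{2} \approx 0.5$
$S{\left(Q \right)} = -3 + Q$
$I = -9$ ($I = -6 + \left(-3 + 0\right) = -6 - 3 = -9$)
$Z = - \frac{91}{2}$ ($Z = \left(-8 - 83\right) \frac{1}{2} = \left(-91\right) \frac{1}{2} = - \frac{91}{2} \approx -45.5$)
$\frac{Z}{o{\left(I \right)}} = - \frac{91}{2 \left(-204\right)} = \left(- \frac{91}{2}\right) \left(- \frac{1}{204}\right) = \frac{91}{408}$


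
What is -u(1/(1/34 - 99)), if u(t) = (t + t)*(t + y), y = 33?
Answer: 7548748/11323225 ≈ 0.66666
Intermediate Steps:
u(t) = 2*t*(33 + t) (u(t) = (t + t)*(t + 33) = (2*t)*(33 + t) = 2*t*(33 + t))
-u(1/(1/34 - 99)) = -2*(33 + 1/(1/34 - 99))/(1/34 - 99) = -2*(33 + 1/(-3365/34))/(-3365/34) = -2*(-34)*(33 - 34/3365)/3365 = -2*(-34)*111011/(3365*3365) = -1*(-7548748/11323225) = 7548748/11323225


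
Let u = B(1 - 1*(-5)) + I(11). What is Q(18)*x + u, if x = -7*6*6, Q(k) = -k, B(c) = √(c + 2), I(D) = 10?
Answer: 4546 + 2*√2 ≈ 4548.8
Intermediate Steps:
B(c) = √(2 + c)
u = 10 + 2*√2 (u = √(2 + (1 - 1*(-5))) + 10 = √(2 + (1 + 5)) + 10 = √(2 + 6) + 10 = √8 + 10 = 2*√2 + 10 = 10 + 2*√2 ≈ 12.828)
x = -252 (x = -42*6 = -252)
Q(18)*x + u = -1*18*(-252) + (10 + 2*√2) = -18*(-252) + (10 + 2*√2) = 4536 + (10 + 2*√2) = 4546 + 2*√2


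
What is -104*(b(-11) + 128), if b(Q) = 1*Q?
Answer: -12168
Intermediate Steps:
b(Q) = Q
-104*(b(-11) + 128) = -104*(-11 + 128) = -104*117 = -12168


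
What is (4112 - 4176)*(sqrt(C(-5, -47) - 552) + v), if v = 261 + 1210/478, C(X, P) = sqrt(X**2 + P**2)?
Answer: -4030976/239 - 64*I*sqrt(552 - sqrt(2234)) ≈ -16866.0 - 1437.8*I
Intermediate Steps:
C(X, P) = sqrt(P**2 + X**2)
v = 62984/239 (v = 261 + 1210*(1/478) = 261 + 605/239 = 62984/239 ≈ 263.53)
(4112 - 4176)*(sqrt(C(-5, -47) - 552) + v) = (4112 - 4176)*(sqrt(sqrt((-47)**2 + (-5)**2) - 552) + 62984/239) = -64*(sqrt(sqrt(2209 + 25) - 552) + 62984/239) = -64*(sqrt(sqrt(2234) - 552) + 62984/239) = -64*(sqrt(-552 + sqrt(2234)) + 62984/239) = -64*(62984/239 + sqrt(-552 + sqrt(2234))) = -4030976/239 - 64*sqrt(-552 + sqrt(2234))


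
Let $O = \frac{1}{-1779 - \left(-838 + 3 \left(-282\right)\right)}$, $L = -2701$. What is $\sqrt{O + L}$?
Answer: $\frac{2 i \sqrt{6094155}}{95} \approx 51.971 i$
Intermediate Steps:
$O = - \frac{1}{95}$ ($O = \frac{1}{-1779 + \left(838 - -846\right)} = \frac{1}{-1779 + \left(838 + 846\right)} = \frac{1}{-1779 + 1684} = \frac{1}{-95} = - \frac{1}{95} \approx -0.010526$)
$\sqrt{O + L} = \sqrt{- \frac{1}{95} - 2701} = \sqrt{- \frac{256596}{95}} = \frac{2 i \sqrt{6094155}}{95}$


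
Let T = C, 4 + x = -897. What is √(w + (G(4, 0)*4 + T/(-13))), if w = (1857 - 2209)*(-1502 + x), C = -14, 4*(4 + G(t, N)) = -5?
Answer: √142946297/13 ≈ 919.69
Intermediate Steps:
x = -901 (x = -4 - 897 = -901)
G(t, N) = -21/4 (G(t, N) = -4 + (¼)*(-5) = -4 - 5/4 = -21/4)
T = -14
w = 845856 (w = (1857 - 2209)*(-1502 - 901) = -352*(-2403) = 845856)
√(w + (G(4, 0)*4 + T/(-13))) = √(845856 + (-21/4*4 - 14/(-13))) = √(845856 + (-21 - 14*(-1/13))) = √(845856 + (-21 + 14/13)) = √(845856 - 259/13) = √(10995869/13) = √142946297/13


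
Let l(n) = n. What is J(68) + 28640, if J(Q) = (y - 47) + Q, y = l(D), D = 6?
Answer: 28667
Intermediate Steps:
y = 6
J(Q) = -41 + Q (J(Q) = (6 - 47) + Q = -41 + Q)
J(68) + 28640 = (-41 + 68) + 28640 = 27 + 28640 = 28667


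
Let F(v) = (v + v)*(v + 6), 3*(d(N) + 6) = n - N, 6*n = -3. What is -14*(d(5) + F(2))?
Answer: -1015/3 ≈ -338.33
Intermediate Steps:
n = -1/2 (n = (1/6)*(-3) = -1/2 ≈ -0.50000)
d(N) = -37/6 - N/3 (d(N) = -6 + (-1/2 - N)/3 = -6 + (-1/6 - N/3) = -37/6 - N/3)
F(v) = 2*v*(6 + v) (F(v) = (2*v)*(6 + v) = 2*v*(6 + v))
-14*(d(5) + F(2)) = -14*((-37/6 - 1/3*5) + 2*2*(6 + 2)) = -14*((-37/6 - 5/3) + 2*2*8) = -14*(-47/6 + 32) = -14*145/6 = -1015/3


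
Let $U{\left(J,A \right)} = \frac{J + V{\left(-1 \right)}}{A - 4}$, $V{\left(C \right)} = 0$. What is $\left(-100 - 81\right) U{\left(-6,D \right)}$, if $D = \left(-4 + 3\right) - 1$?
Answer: $-181$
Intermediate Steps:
$D = -2$ ($D = -1 - 1 = -2$)
$U{\left(J,A \right)} = \frac{J}{-4 + A}$ ($U{\left(J,A \right)} = \frac{J + 0}{A - 4} = \frac{J}{-4 + A}$)
$\left(-100 - 81\right) U{\left(-6,D \right)} = \left(-100 - 81\right) \left(- \frac{6}{-4 - 2}\right) = - 181 \left(- \frac{6}{-6}\right) = - 181 \left(\left(-6\right) \left(- \frac{1}{6}\right)\right) = \left(-181\right) 1 = -181$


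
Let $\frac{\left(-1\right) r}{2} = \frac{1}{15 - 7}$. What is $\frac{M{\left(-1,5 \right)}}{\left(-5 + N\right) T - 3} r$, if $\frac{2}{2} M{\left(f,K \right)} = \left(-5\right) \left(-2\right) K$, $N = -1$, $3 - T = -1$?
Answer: $\frac{25}{54} \approx 0.46296$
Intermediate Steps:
$T = 4$ ($T = 3 - -1 = 3 + 1 = 4$)
$r = - \frac{1}{4}$ ($r = - \frac{2}{15 - 7} = - \frac{2}{8} = \left(-2\right) \frac{1}{8} = - \frac{1}{4} \approx -0.25$)
$M{\left(f,K \right)} = 10 K$ ($M{\left(f,K \right)} = \left(-5\right) \left(-2\right) K = 10 K$)
$\frac{M{\left(-1,5 \right)}}{\left(-5 + N\right) T - 3} r = \frac{10 \cdot 5}{\left(-5 - 1\right) 4 - 3} \left(- \frac{1}{4}\right) = \frac{1}{\left(-6\right) 4 - 3} \cdot 50 \left(- \frac{1}{4}\right) = \frac{1}{-24 - 3} \cdot 50 \left(- \frac{1}{4}\right) = \frac{1}{-27} \cdot 50 \left(- \frac{1}{4}\right) = \left(- \frac{1}{27}\right) 50 \left(- \frac{1}{4}\right) = \left(- \frac{50}{27}\right) \left(- \frac{1}{4}\right) = \frac{25}{54}$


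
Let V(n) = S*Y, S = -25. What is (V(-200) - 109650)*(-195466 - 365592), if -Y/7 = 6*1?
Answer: 60930898800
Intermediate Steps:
Y = -42 ≈ -42.000
V(n) = 1050 (V(n) = -25*(-42) = 1050)
(V(-200) - 109650)*(-195466 - 365592) = (1050 - 109650)*(-195466 - 365592) = -108600*(-561058) = 60930898800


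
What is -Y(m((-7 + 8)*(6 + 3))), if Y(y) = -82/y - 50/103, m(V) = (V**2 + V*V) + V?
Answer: 16996/17613 ≈ 0.96497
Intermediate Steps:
m(V) = V + 2*V**2 (m(V) = (V**2 + V**2) + V = 2*V**2 + V = V + 2*V**2)
Y(y) = -50/103 - 82/y (Y(y) = -82/y - 50*1/103 = -82/y - 50/103 = -50/103 - 82/y)
-Y(m((-7 + 8)*(6 + 3))) = -(-50/103 - 82*1/((1 + 2*((-7 + 8)*(6 + 3)))*(-7 + 8)*(6 + 3))) = -(-50/103 - 82*1/(9*(1 + 2*(1*9)))) = -(-50/103 - 82*1/(9*(1 + 2*9))) = -(-50/103 - 82*1/(9*(1 + 18))) = -(-50/103 - 82/(9*19)) = -(-50/103 - 82/171) = -1*(-16996/17613) = 16996/17613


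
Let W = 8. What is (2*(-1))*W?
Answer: -16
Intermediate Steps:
(2*(-1))*W = (2*(-1))*8 = -2*8 = -16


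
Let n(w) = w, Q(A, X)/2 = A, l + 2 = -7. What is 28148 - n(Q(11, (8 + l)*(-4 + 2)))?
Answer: 28126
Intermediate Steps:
l = -9 (l = -2 - 7 = -9)
Q(A, X) = 2*A
28148 - n(Q(11, (8 + l)*(-4 + 2))) = 28148 - 2*11 = 28148 - 1*22 = 28148 - 22 = 28126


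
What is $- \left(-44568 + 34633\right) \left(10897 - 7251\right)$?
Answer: $36223010$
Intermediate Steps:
$- \left(-44568 + 34633\right) \left(10897 - 7251\right) = - \left(-9935\right) 3646 = \left(-1\right) \left(-36223010\right) = 36223010$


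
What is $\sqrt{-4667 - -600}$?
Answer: $7 i \sqrt{83} \approx 63.773 i$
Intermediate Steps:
$\sqrt{-4667 - -600} = \sqrt{-4667 + 600} = \sqrt{-4067} = 7 i \sqrt{83}$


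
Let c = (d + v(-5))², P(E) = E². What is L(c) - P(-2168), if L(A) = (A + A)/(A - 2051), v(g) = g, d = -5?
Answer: -9170137224/1951 ≈ -4.7002e+6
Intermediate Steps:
c = 100 (c = (-5 - 5)² = (-10)² = 100)
L(A) = 2*A/(-2051 + A) (L(A) = (2*A)/(-2051 + A) = 2*A/(-2051 + A))
L(c) - P(-2168) = 2*100/(-2051 + 100) - 1*(-2168)² = 2*100/(-1951) - 1*4700224 = 2*100*(-1/1951) - 4700224 = -200/1951 - 4700224 = -9170137224/1951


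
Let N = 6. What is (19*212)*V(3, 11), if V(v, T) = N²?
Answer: 145008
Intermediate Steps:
V(v, T) = 36 (V(v, T) = 6² = 36)
(19*212)*V(3, 11) = (19*212)*36 = 4028*36 = 145008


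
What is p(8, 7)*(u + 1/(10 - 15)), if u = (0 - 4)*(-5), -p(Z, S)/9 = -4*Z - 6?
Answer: 33858/5 ≈ 6771.6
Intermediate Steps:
p(Z, S) = 54 + 36*Z (p(Z, S) = -9*(-4*Z - 6) = -9*(-6 - 4*Z) = 54 + 36*Z)
u = 20 (u = -4*(-5) = 20)
p(8, 7)*(u + 1/(10 - 15)) = (54 + 36*8)*(20 + 1/(10 - 15)) = (54 + 288)*(20 + 1/(-5)) = 342*(20 - 1/5) = 342*(99/5) = 33858/5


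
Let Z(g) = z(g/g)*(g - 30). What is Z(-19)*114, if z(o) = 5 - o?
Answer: -22344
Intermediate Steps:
Z(g) = -120 + 4*g (Z(g) = (5 - g/g)*(g - 30) = (5 - 1*1)*(-30 + g) = (5 - 1)*(-30 + g) = 4*(-30 + g) = -120 + 4*g)
Z(-19)*114 = (-120 + 4*(-19))*114 = (-120 - 76)*114 = -196*114 = -22344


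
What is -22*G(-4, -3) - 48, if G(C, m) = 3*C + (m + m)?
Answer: 348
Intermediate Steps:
G(C, m) = 2*m + 3*C (G(C, m) = 3*C + 2*m = 2*m + 3*C)
-22*G(-4, -3) - 48 = -22*(2*(-3) + 3*(-4)) - 48 = -22*(-6 - 12) - 48 = -22*(-18) - 48 = 396 - 48 = 348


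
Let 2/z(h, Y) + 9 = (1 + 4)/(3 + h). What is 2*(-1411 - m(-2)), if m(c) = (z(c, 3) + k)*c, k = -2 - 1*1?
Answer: -2836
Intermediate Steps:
z(h, Y) = 2/(-9 + 5/(3 + h)) (z(h, Y) = 2/(-9 + (1 + 4)/(3 + h)) = 2/(-9 + 5/(3 + h)))
k = -3 (k = -2 - 1 = -3)
m(c) = c*(-3 + 2*(-3 - c)/(22 + 9*c)) (m(c) = (2*(-3 - c)/(22 + 9*c) - 3)*c = (-3 + 2*(-3 - c)/(22 + 9*c))*c = c*(-3 + 2*(-3 - c)/(22 + 9*c)))
2*(-1411 - m(-2)) = 2*(-1411 - (-1)*(-2)*(72 + 29*(-2))/(22 + 9*(-2))) = 2*(-1411 - (-1)*(-2)*(72 - 58)/(22 - 18)) = 2*(-1411 - (-1)*(-2)*14/4) = 2*(-1411 - 1*7) = 2*(-1411 - 7) = 2*(-1418) = -2836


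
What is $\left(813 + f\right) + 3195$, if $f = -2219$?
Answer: $1789$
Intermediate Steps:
$\left(813 + f\right) + 3195 = \left(813 - 2219\right) + 3195 = -1406 + 3195 = 1789$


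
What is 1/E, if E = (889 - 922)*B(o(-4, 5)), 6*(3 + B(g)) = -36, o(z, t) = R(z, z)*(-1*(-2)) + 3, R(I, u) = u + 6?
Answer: 1/297 ≈ 0.0033670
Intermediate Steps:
R(I, u) = 6 + u
o(z, t) = 15 + 2*z (o(z, t) = (6 + z)*(-1*(-2)) + 3 = (6 + z)*2 + 3 = (12 + 2*z) + 3 = 15 + 2*z)
B(g) = -9 (B(g) = -3 + (⅙)*(-36) = -3 - 6 = -9)
E = 297 (E = (889 - 922)*(-9) = -33*(-9) = 297)
1/E = 1/297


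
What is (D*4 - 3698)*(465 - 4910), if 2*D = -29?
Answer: 16695420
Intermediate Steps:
D = -29/2 (D = (1/2)*(-29) = -29/2 ≈ -14.500)
(D*4 - 3698)*(465 - 4910) = (-29/2*4 - 3698)*(465 - 4910) = (-58 - 3698)*(-4445) = -3756*(-4445) = 16695420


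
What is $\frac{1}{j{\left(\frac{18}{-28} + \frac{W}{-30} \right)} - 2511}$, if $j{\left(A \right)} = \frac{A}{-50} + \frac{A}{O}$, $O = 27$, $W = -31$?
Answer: $- \frac{141750}{355933307} \approx -0.00039825$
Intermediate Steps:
$j{\left(A \right)} = \frac{23 A}{1350}$ ($j{\left(A \right)} = \frac{A}{-50} + \frac{A}{27} = A \left(- \frac{1}{50}\right) + A \frac{1}{27} = - \frac{A}{50} + \frac{A}{27} = \frac{23 A}{1350}$)
$\frac{1}{j{\left(\frac{18}{-28} + \frac{W}{-30} \right)} - 2511} = \frac{1}{\frac{23 \left(\frac{18}{-28} - \frac{31}{-30}\right)}{1350} - 2511} = \frac{1}{\frac{23 \left(18 \left(- \frac{1}{28}\right) - - \frac{31}{30}\right)}{1350} - 2511} = \frac{1}{\frac{23 \left(- \frac{9}{14} + \frac{31}{30}\right)}{1350} - 2511} = \frac{1}{\frac{23}{1350} \cdot \frac{41}{105} - 2511} = \frac{1}{\frac{943}{141750} - 2511} = \frac{1}{- \frac{355933307}{141750}} = - \frac{141750}{355933307}$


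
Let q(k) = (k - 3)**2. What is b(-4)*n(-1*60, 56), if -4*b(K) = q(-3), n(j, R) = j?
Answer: 540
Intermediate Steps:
q(k) = (-3 + k)**2
b(K) = -9 (b(K) = -(-3 - 3)**2/4 = -1/4*(-6)**2 = -1/4*36 = -9)
b(-4)*n(-1*60, 56) = -(-9)*60 = -9*(-60) = 540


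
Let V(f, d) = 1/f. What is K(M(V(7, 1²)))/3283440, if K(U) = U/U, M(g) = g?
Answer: 1/3283440 ≈ 3.0456e-7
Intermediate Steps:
K(U) = 1
K(M(V(7, 1²)))/3283440 = 1/3283440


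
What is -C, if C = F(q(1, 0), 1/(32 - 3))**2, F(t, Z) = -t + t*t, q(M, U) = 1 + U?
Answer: 0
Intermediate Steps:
F(t, Z) = t**2 - t (F(t, Z) = -t + t**2 = t**2 - t)
C = 0 (C = ((1 + 0)*(-1 + (1 + 0)))**2 = (1*(-1 + 1))**2 = (1*0)**2 = 0**2 = 0)
-C = -1*0 = 0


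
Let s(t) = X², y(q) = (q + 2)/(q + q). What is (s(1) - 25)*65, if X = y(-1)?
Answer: -6435/4 ≈ -1608.8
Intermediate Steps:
y(q) = (2 + q)/(2*q) (y(q) = (2 + q)/((2*q)) = (2 + q)*(1/(2*q)) = (2 + q)/(2*q))
X = -½ (X = (½)*(2 - 1)/(-1) = (½)*(-1)*1 = -½ ≈ -0.50000)
s(t) = ¼ (s(t) = (-½)² = ¼)
(s(1) - 25)*65 = (¼ - 25)*65 = -99/4*65 = -6435/4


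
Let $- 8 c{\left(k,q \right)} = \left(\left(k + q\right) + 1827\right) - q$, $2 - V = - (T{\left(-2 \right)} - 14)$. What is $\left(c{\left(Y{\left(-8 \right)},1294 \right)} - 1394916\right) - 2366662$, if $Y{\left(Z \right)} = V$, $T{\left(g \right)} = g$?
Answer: $- \frac{30094437}{8} \approx -3.7618 \cdot 10^{6}$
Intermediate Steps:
$V = -14$ ($V = 2 - - (-2 - 14) = 2 - \left(-1\right) \left(-16\right) = 2 - 16 = -14$)
$Y{\left(Z \right)} = -14$
$c{\left(k,q \right)} = - \frac{1827}{8} - \frac{k}{8}$ ($c{\left(k,q \right)} = - \frac{\left(\left(k + q\right) + 1827\right) - q}{8} = - \frac{\left(1827 + k + q\right) - q}{8} = - \frac{1827 + k}{8} = - \frac{1827}{8} - \frac{k}{8}$)
$\left(c{\left(Y{\left(-8 \right)},1294 \right)} - 1394916\right) - 2366662 = \left(\left(- \frac{1827}{8} - - \frac{7}{4}\right) - 1394916\right) - 2366662 = \left(\left(- \frac{1827}{8} + \frac{7}{4}\right) - 1394916\right) - 2366662 = \left(- \frac{1813}{8} - 1394916\right) - 2366662 = - \frac{11161141}{8} - 2366662 = - \frac{30094437}{8}$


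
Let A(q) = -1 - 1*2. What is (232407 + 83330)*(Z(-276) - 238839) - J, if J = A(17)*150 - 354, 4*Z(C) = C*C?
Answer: -69397413111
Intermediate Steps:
Z(C) = C²/4 (Z(C) = (C*C)/4 = C²/4)
A(q) = -3 (A(q) = -1 - 2 = -3)
J = -804 (J = -3*150 - 354 = -450 - 354 = -804)
(232407 + 83330)*(Z(-276) - 238839) - J = (232407 + 83330)*((¼)*(-276)² - 238839) - 1*(-804) = 315737*((¼)*76176 - 238839) + 804 = 315737*(19044 - 238839) + 804 = 315737*(-219795) + 804 = -69397413915 + 804 = -69397413111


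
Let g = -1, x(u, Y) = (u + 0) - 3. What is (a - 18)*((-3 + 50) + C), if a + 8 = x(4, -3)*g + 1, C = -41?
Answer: -156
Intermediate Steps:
x(u, Y) = -3 + u (x(u, Y) = u - 3 = -3 + u)
a = -8 (a = -8 + ((-3 + 4)*(-1) + 1) = -8 + (1*(-1) + 1) = -8 + (-1 + 1) = -8 + 0 = -8)
(a - 18)*((-3 + 50) + C) = (-8 - 18)*((-3 + 50) - 41) = -26*(47 - 41) = -26*6 = -156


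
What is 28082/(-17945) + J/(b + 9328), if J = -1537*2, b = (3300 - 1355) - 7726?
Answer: -154769784/63650915 ≈ -2.4315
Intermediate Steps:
b = -5781 (b = 1945 - 7726 = -5781)
J = -3074
28082/(-17945) + J/(b + 9328) = 28082/(-17945) - 3074/(-5781 + 9328) = 28082*(-1/17945) - 3074/3547 = -28082/17945 - 3074*1/3547 = -28082/17945 - 3074/3547 = -154769784/63650915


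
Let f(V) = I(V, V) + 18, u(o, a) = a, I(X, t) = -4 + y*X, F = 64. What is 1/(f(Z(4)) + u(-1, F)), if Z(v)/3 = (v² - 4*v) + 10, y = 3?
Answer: 1/168 ≈ 0.0059524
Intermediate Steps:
I(X, t) = -4 + 3*X
Z(v) = 30 - 12*v + 3*v² (Z(v) = 3*((v² - 4*v) + 10) = 3*(10 + v² - 4*v) = 30 - 12*v + 3*v²)
f(V) = 14 + 3*V (f(V) = (-4 + 3*V) + 18 = 14 + 3*V)
1/(f(Z(4)) + u(-1, F)) = 1/((14 + 3*(30 - 12*4 + 3*4²)) + 64) = 1/((14 + 3*(30 - 48 + 3*16)) + 64) = 1/((14 + 3*(30 - 48 + 48)) + 64) = 1/((14 + 3*30) + 64) = 1/((14 + 90) + 64) = 1/(104 + 64) = 1/168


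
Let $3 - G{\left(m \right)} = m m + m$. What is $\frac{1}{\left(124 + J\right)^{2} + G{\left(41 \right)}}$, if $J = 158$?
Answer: $\frac{1}{77805} \approx 1.2853 \cdot 10^{-5}$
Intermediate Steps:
$G{\left(m \right)} = 3 - m - m^{2}$ ($G{\left(m \right)} = 3 - \left(m m + m\right) = 3 - \left(m^{2} + m\right) = 3 - \left(m + m^{2}\right) = 3 - m - m^{2}$)
$\frac{1}{\left(124 + J\right)^{2} + G{\left(41 \right)}} = \frac{1}{\left(124 + 158\right)^{2} - 1719} = \frac{1}{282^{2} - 1719} = \frac{1}{79524 - 1719} = \frac{1}{77805}$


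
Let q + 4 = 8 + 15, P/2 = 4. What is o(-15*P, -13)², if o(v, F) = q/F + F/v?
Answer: 4456321/2433600 ≈ 1.8312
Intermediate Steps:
P = 8 (P = 2*4 = 8)
q = 19 (q = -4 + (8 + 15) = -4 + 23 = 19)
o(v, F) = 19/F + F/v
o(-15*P, -13)² = (19/(-13) - 13/((-15*8)))² = (19*(-1/13) - 13/(-120))² = (-19/13 - 13*(-1/120))² = (-19/13 + 13/120)² = (-2111/1560)² = 4456321/2433600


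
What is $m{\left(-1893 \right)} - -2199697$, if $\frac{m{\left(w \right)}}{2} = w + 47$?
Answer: $2196005$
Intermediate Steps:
$m{\left(w \right)} = 94 + 2 w$ ($m{\left(w \right)} = 2 \left(w + 47\right) = 2 \left(47 + w\right) = 94 + 2 w$)
$m{\left(-1893 \right)} - -2199697 = \left(94 + 2 \left(-1893\right)\right) - -2199697 = \left(94 - 3786\right) + 2199697 = -3692 + 2199697 = 2196005$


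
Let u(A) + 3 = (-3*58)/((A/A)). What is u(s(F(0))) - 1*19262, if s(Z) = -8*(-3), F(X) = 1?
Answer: -19439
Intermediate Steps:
s(Z) = 24
u(A) = -177 (u(A) = -3 + (-3*58)/((A/A)) = -3 - 174/1 = -3 - 174*1 = -3 - 174 = -177)
u(s(F(0))) - 1*19262 = -177 - 1*19262 = -177 - 19262 = -19439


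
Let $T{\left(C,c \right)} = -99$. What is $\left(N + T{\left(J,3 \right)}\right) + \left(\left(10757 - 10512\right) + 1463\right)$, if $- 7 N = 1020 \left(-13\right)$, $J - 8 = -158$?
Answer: $\frac{24523}{7} \approx 3503.3$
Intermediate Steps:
$J = -150$ ($J = 8 - 158 = -150$)
$N = \frac{13260}{7}$ ($N = - \frac{1020 \left(-13\right)}{7} = \left(- \frac{1}{7}\right) \left(-13260\right) = \frac{13260}{7} \approx 1894.3$)
$\left(N + T{\left(J,3 \right)}\right) + \left(\left(10757 - 10512\right) + 1463\right) = \left(\frac{13260}{7} - 99\right) + \left(\left(10757 - 10512\right) + 1463\right) = \frac{12567}{7} + \left(245 + 1463\right) = \frac{12567}{7} + 1708 = \frac{24523}{7}$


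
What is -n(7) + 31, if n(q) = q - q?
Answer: 31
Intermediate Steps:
n(q) = 0
-n(7) + 31 = -1*0 + 31 = 0 + 31 = 31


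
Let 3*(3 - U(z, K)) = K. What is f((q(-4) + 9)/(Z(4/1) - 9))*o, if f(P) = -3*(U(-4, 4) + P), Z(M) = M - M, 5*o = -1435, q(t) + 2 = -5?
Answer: 3731/3 ≈ 1243.7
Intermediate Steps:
q(t) = -7 (q(t) = -2 - 5 = -7)
U(z, K) = 3 - K/3
o = -287 (o = (1/5)*(-1435) = -287)
Z(M) = 0
f(P) = -5 - 3*P (f(P) = -3*((3 - 1/3*4) + P) = -3*((3 - 4/3) + P) = -3*(5/3 + P) = -5 - 3*P)
f((q(-4) + 9)/(Z(4/1) - 9))*o = (-5 - 3*(-7 + 9)/(0 - 9))*(-287) = (-5 - 6/(-9))*(-287) = (-5 - 6*(-1)/9)*(-287) = (-5 - 3*(-2/9))*(-287) = (-5 + 2/3)*(-287) = -13/3*(-287) = 3731/3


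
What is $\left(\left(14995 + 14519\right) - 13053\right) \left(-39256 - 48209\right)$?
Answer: $-1439761365$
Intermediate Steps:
$\left(\left(14995 + 14519\right) - 13053\right) \left(-39256 - 48209\right) = \left(29514 - 13053\right) \left(-87465\right) = 16461 \left(-87465\right) = -1439761365$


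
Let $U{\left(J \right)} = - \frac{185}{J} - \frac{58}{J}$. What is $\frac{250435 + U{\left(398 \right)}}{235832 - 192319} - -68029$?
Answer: $\frac{1178237731933}{17318174} \approx 68035.0$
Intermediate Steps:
$U{\left(J \right)} = - \frac{243}{J}$
$\frac{250435 + U{\left(398 \right)}}{235832 - 192319} - -68029 = \frac{250435 - \frac{243}{398}}{235832 - 192319} - -68029 = \frac{250435 - \frac{243}{398}}{43513} + 68029 = \left(250435 - \frac{243}{398}\right) \frac{1}{43513} + 68029 = \frac{99672887}{398} \cdot \frac{1}{43513} + 68029 = \frac{99672887}{17318174} + 68029 = \frac{1178237731933}{17318174}$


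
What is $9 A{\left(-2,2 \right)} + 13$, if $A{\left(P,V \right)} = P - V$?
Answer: $-23$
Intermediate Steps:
$9 A{\left(-2,2 \right)} + 13 = 9 \left(-2 - 2\right) + 13 = 9 \left(-4\right) + 13 = -36 + 13 = -23$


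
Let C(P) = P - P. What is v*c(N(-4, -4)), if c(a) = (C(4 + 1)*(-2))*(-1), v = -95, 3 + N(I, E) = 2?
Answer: 0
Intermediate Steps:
C(P) = 0
N(I, E) = -1 (N(I, E) = -3 + 2 = -1)
c(a) = 0 (c(a) = (0*(-2))*(-1) = 0*(-1) = 0)
v*c(N(-4, -4)) = -95*0 = 0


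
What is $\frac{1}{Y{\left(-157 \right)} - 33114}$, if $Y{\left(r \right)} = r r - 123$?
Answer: $- \frac{1}{8588} \approx -0.00011644$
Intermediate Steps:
$Y{\left(r \right)} = -123 + r^{2}$ ($Y{\left(r \right)} = r^{2} - 123 = -123 + r^{2}$)
$\frac{1}{Y{\left(-157 \right)} - 33114} = \frac{1}{\left(-123 + \left(-157\right)^{2}\right) - 33114} = \frac{1}{\left(-123 + 24649\right) - 33114} = \frac{1}{24526 - 33114} = \frac{1}{-8588} = - \frac{1}{8588}$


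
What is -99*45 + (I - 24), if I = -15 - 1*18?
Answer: -4512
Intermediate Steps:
I = -33 (I = -15 - 18 = -33)
-99*45 + (I - 24) = -99*45 + (-33 - 24) = -4455 - 57 = -4512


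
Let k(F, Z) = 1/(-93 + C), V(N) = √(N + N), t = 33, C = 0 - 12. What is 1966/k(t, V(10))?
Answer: -206430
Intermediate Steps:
C = -12
V(N) = √2*√N (V(N) = √(2*N) = √2*√N)
k(F, Z) = -1/105 (k(F, Z) = 1/(-93 - 12) = 1/(-105) = -1/105)
1966/k(t, V(10)) = 1966/(-1/105) = 1966*(-105) = -206430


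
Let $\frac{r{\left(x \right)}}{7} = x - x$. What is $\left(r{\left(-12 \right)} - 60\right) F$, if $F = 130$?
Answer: $-7800$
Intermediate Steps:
$r{\left(x \right)} = 0$ ($r{\left(x \right)} = 7 \left(x - x\right) = 7 \cdot 0 = 0$)
$\left(r{\left(-12 \right)} - 60\right) F = \left(0 - 60\right) 130 = \left(-60\right) 130 = -7800$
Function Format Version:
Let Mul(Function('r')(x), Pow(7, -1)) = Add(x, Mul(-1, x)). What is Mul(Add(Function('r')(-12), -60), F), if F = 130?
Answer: -7800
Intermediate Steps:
Function('r')(x) = 0 (Function('r')(x) = Mul(7, Add(x, Mul(-1, x))) = Mul(7, 0) = 0)
Mul(Add(Function('r')(-12), -60), F) = Mul(Add(0, -60), 130) = Mul(-60, 130) = -7800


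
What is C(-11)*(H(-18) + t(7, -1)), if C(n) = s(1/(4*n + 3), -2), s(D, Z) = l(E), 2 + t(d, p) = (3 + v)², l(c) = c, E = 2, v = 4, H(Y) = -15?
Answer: 64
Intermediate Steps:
t(d, p) = 47 (t(d, p) = -2 + (3 + 4)² = -2 + 7² = -2 + 49 = 47)
s(D, Z) = 2
C(n) = 2
C(-11)*(H(-18) + t(7, -1)) = 2*(-15 + 47) = 2*32 = 64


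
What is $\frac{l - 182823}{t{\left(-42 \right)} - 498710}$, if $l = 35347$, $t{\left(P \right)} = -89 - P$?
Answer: $\frac{21068}{71251} \approx 0.29569$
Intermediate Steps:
$\frac{l - 182823}{t{\left(-42 \right)} - 498710} = \frac{35347 - 182823}{\left(-89 - -42\right) - 498710} = - \frac{147476}{\left(-89 + 42\right) - 498710} = - \frac{147476}{-47 - 498710} = - \frac{147476}{-498757} = \left(-147476\right) \left(- \frac{1}{498757}\right) = \frac{21068}{71251}$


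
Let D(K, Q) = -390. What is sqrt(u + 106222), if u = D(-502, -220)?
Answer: 2*sqrt(26458) ≈ 325.32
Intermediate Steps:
u = -390
sqrt(u + 106222) = sqrt(-390 + 106222) = sqrt(105832) = 2*sqrt(26458)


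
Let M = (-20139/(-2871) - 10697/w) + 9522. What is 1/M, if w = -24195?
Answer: 7718205/73550300698 ≈ 0.00010494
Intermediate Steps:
M = 73550300698/7718205 (M = (-20139/(-2871) - 10697/(-24195)) + 9522 = (-20139*(-1/2871) - 10697*(-1/24195)) + 9522 = (6713/957 + 10697/24195) + 9522 = 57552688/7718205 + 9522 = 73550300698/7718205 ≈ 9529.5)
1/M = 1/(73550300698/7718205) = 7718205/73550300698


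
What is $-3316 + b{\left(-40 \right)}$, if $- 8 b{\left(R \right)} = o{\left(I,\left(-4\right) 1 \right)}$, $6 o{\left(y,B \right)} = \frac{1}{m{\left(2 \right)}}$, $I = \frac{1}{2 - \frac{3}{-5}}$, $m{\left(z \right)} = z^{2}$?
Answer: $- \frac{636673}{192} \approx -3316.0$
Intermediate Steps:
$I = \frac{5}{13}$ ($I = \frac{1}{2 - - \frac{3}{5}} = \frac{1}{2 + \frac{3}{5}} = \frac{1}{\frac{13}{5}} = \frac{5}{13} \approx 0.38462$)
$o{\left(y,B \right)} = \frac{1}{24}$ ($o{\left(y,B \right)} = \frac{1}{6 \cdot 2^{2}} = \frac{1}{6 \cdot 4} = \frac{1}{6} \cdot \frac{1}{4} = \frac{1}{24}$)
$b{\left(R \right)} = - \frac{1}{192}$ ($b{\left(R \right)} = \left(- \frac{1}{8}\right) \frac{1}{24} = - \frac{1}{192}$)
$-3316 + b{\left(-40 \right)} = -3316 - \frac{1}{192} = - \frac{636673}{192}$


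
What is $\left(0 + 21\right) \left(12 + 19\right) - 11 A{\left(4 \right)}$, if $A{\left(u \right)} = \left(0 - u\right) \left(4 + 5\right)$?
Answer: $1047$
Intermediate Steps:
$A{\left(u \right)} = - 9 u$ ($A{\left(u \right)} = - u 9 = - 9 u$)
$\left(0 + 21\right) \left(12 + 19\right) - 11 A{\left(4 \right)} = \left(0 + 21\right) \left(12 + 19\right) - 11 \left(\left(-9\right) 4\right) = 21 \cdot 31 - -396 = 651 + 396 = 1047$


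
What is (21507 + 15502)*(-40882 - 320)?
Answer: -1524844818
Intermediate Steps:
(21507 + 15502)*(-40882 - 320) = 37009*(-41202) = -1524844818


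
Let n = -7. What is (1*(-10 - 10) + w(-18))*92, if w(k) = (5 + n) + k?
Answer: -3680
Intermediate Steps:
w(k) = -2 + k (w(k) = (5 - 7) + k = -2 + k)
(1*(-10 - 10) + w(-18))*92 = (1*(-10 - 10) + (-2 - 18))*92 = (1*(-20) - 20)*92 = (-20 - 20)*92 = -40*92 = -3680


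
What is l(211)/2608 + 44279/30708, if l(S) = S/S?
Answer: 28877585/20021616 ≈ 1.4423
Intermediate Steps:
l(S) = 1
l(211)/2608 + 44279/30708 = 1/2608 + 44279/30708 = 28877585/20021616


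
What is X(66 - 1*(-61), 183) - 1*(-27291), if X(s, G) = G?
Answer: 27474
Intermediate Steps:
X(66 - 1*(-61), 183) - 1*(-27291) = 183 - 1*(-27291) = 183 + 27291 = 27474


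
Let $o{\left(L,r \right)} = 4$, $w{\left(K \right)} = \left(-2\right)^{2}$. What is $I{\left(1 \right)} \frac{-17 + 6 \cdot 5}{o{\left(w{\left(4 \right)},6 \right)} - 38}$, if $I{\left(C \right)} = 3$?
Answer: $- \frac{39}{34} \approx -1.1471$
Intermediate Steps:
$w{\left(K \right)} = 4$
$I{\left(1 \right)} \frac{-17 + 6 \cdot 5}{o{\left(w{\left(4 \right)},6 \right)} - 38} = 3 \frac{-17 + 6 \cdot 5}{4 - 38} = 3 \frac{-17 + 30}{-34} = 3 \cdot 13 \left(- \frac{1}{34}\right) = 3 \left(- \frac{13}{34}\right) = - \frac{39}{34}$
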